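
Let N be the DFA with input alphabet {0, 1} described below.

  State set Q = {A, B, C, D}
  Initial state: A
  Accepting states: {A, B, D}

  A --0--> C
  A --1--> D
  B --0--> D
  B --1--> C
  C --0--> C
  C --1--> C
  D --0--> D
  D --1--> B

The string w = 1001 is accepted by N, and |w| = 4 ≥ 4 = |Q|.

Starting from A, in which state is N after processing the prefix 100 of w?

Run of N on the first 3 characters of w = 1 0 0:
  step 0: A  (start)
  step 1: D  (read 1: A→D)
  step 2: D  (read 0: D→D)
  step 3: D  (read 0: D→D)

After reading 3 characters, N is in state D.
(This kind of state-tracing is the core of the pumping-lemma construction: with 4 states, pigeonhole forces a repeat within the first 4 steps.)

D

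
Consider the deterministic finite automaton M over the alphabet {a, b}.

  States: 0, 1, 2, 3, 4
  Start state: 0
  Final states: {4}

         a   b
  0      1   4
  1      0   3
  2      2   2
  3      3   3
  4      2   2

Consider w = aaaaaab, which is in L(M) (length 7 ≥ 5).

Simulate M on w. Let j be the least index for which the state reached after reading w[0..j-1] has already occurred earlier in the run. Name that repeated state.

Run of M on w = a a a a a a b:
  step 0: 0  (start)
  step 1: 1  (read a: 0→1)
  step 2: 0  (read a: 1→0)   ← first repeat (0 seen earlier)
  step 3: 1  (read a: 0→1)
  step 4: 0  (read a: 1→0)
  step 5: 1  (read a: 0→1)
  step 6: 0  (read a: 1→0)
  step 7: 4  (read b: 0→4)

The earliest repeat is at step j = 2: M is in 0, which it already visited at step i = 0.
Pumping length from the standard proof: p = 5 (the number of states). The repeated state found above gives |xy| = j ≤ 5 and |y| = j − i ≥ 1.

0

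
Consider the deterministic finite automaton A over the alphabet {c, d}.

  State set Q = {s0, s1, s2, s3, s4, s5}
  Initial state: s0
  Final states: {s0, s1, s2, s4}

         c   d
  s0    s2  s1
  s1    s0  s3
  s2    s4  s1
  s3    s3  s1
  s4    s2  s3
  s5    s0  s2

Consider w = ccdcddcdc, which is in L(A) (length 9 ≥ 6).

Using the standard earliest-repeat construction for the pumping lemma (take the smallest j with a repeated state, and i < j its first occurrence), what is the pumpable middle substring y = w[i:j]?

Run of A on w = c c d c d d c d c:
  step 0: s0  (start)
  step 1: s2  (read c: s0→s2)
  step 2: s4  (read c: s2→s4)
  step 3: s3  (read d: s4→s3)
  step 4: s3  (read c: s3→s3)   ← first repeat (s3 seen earlier)
  step 5: s1  (read d: s3→s1)
  step 6: s3  (read d: s1→s3)
  step 7: s3  (read c: s3→s3)
  step 8: s1  (read d: s3→s1)
  step 9: s0  (read c: s1→s0)

So i = 3, j = 4, giving x = w[0:3] = ccd, y = w[3:4] = c, z = w[4:9] = ddcdc.
Check: |xy| = 4 ≤ 6 and |y| = 1 ≥ 1. Reading y takes A from s3 back to s3, so every xyⁱz is accepted.
Pumping length from the standard proof: p = 6 (the number of states). The repeated state found above gives |xy| = j ≤ 6 and |y| = j − i ≥ 1.

c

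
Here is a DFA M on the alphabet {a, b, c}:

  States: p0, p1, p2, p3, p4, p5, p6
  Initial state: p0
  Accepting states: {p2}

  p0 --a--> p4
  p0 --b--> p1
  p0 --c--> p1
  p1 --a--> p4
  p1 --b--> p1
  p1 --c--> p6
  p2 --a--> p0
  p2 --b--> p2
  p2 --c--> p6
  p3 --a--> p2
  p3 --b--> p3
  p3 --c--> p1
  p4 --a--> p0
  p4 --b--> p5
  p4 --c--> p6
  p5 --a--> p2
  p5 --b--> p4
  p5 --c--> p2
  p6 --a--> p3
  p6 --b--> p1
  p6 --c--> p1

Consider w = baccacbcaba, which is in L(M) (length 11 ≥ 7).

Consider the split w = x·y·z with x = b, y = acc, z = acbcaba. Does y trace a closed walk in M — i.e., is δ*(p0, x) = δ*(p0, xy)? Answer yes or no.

yes

Run of M on the first 4 characters of w = b a c c:
  step 0: p0  (start)
  step 1: p1  (read b: p0→p1)
  step 2: p4  (read a: p1→p4)
  step 3: p6  (read c: p4→p6)
  step 4: p1  (read c: p6→p1)

After x (step 1): p1. After xy (step 4): p1.
They match, so y = acc drives M around a cycle from p1 back to itself; pumping y any number of times keeps M in p1 before reading z, and xyⁱz ∈ L(M) for every i ≥ 0.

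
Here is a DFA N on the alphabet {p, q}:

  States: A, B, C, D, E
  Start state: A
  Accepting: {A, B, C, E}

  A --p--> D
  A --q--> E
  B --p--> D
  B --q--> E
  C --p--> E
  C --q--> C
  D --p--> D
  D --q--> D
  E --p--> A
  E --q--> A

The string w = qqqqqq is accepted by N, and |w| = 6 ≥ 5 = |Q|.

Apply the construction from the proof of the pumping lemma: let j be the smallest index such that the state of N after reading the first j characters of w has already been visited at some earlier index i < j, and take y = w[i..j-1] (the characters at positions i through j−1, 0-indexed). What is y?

qq

State sequence: A -q-> E -q-> A -q-> E -q-> A -q-> E -q-> A
First repeat at step 2: A was already visited.

So i = 0, j = 2, giving x = w[0:0] = ε, y = w[0:2] = qq, z = w[2:6] = qqqq.
Check: |xy| = 2 ≤ 5 and |y| = 2 ≥ 1. Reading y takes N from A back to A, so every xyⁱz is accepted.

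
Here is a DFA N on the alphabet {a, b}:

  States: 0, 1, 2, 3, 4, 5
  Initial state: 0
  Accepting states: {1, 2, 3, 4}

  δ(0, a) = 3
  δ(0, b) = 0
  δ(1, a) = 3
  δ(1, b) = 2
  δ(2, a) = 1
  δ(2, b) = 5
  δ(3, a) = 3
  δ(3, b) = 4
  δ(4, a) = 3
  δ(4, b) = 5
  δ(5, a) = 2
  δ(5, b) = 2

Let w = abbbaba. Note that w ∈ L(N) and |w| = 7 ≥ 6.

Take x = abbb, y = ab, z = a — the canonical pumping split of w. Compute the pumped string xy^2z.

abbbababa

xy^2z = abbb·ab·ab·a = abbbababa.
Reading y = ab takes N from 2 back to 2, so after x·y·y the machine is still in 2, and z then leads to the accepting state 1. Hence abbbababa ∈ L(N).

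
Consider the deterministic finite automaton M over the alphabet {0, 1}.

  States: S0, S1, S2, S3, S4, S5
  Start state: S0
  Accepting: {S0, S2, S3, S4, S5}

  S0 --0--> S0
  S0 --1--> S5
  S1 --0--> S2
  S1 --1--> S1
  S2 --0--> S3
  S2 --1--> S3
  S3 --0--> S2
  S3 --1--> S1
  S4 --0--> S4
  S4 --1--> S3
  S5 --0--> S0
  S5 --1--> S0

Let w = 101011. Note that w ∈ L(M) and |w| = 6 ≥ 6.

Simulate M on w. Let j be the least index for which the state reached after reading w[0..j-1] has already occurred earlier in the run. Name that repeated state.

S0

Run of M on w = 1 0 1 0 1 1:
  step 0: S0  (start)
  step 1: S5  (read 1: S0→S5)
  step 2: S0  (read 0: S5→S0)   ← first repeat (S0 seen earlier)
  step 3: S5  (read 1: S0→S5)
  step 4: S0  (read 0: S5→S0)
  step 5: S5  (read 1: S0→S5)
  step 6: S0  (read 1: S5→S0)

The earliest repeat is at step j = 2: M is in S0, which it already visited at step i = 0.
Since M has 6 states, any run of length ≥ 6 visits 6+1 states, so by pigeonhole some state repeats within the first 6 steps — that repeat gives the pumpable loop.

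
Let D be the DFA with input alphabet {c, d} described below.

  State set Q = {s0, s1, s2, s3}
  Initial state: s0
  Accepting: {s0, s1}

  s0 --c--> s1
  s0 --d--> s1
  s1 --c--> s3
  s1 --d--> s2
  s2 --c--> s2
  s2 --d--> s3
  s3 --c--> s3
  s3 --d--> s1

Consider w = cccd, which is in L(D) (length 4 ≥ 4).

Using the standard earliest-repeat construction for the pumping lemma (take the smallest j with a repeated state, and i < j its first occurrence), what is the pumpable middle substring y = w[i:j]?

c

State sequence: s0 -c-> s1 -c-> s3 -c-> s3 -d-> s1
First repeat at step 3: s3 was already visited.

So i = 2, j = 3, giving x = w[0:2] = cc, y = w[2:3] = c, z = w[3:4] = d.
Check: |xy| = 3 ≤ 4 and |y| = 1 ≥ 1. Reading y takes D from s3 back to s3, so every xyⁱz is accepted.
The DFA has 4 states, so the proof of the pumping lemma guarantees a repeated state among the first 4+1 visited; the segment between the two visits is the pumpable y.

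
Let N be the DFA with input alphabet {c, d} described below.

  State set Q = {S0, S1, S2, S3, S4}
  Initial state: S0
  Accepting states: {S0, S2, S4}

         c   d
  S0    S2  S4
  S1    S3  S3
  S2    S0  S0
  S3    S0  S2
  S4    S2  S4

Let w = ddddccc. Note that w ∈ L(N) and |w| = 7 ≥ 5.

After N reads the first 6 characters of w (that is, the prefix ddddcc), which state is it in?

S0

Run of N on the first 6 characters of w = d d d d c c:
  step 0: S0  (start)
  step 1: S4  (read d: S0→S4)
  step 2: S4  (read d: S4→S4)
  step 3: S4  (read d: S4→S4)
  step 4: S4  (read d: S4→S4)
  step 5: S2  (read c: S4→S2)
  step 6: S0  (read c: S2→S0)

After reading 6 characters, N is in state S0.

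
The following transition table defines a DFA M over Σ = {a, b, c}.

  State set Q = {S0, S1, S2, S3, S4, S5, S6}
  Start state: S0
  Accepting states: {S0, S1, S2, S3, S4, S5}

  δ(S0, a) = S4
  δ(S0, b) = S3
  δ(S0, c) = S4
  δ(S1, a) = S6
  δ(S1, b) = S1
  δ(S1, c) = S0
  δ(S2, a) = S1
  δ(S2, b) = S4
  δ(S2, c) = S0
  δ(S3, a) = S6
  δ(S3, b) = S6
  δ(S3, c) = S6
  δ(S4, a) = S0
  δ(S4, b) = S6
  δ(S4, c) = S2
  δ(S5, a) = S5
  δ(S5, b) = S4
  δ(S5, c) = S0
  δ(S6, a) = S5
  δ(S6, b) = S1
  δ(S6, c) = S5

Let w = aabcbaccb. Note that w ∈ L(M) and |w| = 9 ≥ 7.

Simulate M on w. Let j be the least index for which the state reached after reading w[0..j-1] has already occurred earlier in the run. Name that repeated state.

S0

State sequence: S0 -a-> S4 -a-> S0 -b-> S3 -c-> S6 -b-> S1 -a-> S6 -c-> S5 -c-> S0 -b-> S3
First repeat at step 2: S0 was already visited.

The earliest repeat is at step j = 2: M is in S0, which it already visited at step i = 0.
With |Q| = 7, pigeonhole forces a state repeat no later than step 7; the substring read between the first and second visits to that state can be pumped.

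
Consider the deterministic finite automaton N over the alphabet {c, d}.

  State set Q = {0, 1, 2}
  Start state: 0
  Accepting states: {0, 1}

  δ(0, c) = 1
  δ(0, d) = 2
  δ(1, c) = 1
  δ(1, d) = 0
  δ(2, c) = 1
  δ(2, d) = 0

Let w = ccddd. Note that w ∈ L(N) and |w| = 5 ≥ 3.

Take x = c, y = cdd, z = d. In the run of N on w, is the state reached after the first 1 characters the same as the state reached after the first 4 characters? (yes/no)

no

State sequence: 0 -c-> 1 -c-> 1 -d-> 0 -d-> 2

After x (step 1): 1. After xy (step 4): 2.
They differ (1 ≠ 2), so y is not a cycle from the state after x; this split is not the one the pumping-lemma construction produces, and pumping y need not keep the string in L(N).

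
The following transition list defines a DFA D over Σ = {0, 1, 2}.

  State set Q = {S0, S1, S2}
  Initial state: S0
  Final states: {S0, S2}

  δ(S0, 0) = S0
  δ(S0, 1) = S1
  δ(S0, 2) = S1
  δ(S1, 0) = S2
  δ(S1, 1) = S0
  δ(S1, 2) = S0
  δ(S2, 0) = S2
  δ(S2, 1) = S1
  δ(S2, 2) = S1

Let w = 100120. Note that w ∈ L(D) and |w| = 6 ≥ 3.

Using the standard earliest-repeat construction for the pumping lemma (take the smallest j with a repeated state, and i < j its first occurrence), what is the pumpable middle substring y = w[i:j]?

State sequence: S0 -1-> S1 -0-> S2 -0-> S2 -1-> S1 -2-> S0 -0-> S0
First repeat at step 3: S2 was already visited.

So i = 2, j = 3, giving x = w[0:2] = 10, y = w[2:3] = 0, z = w[3:6] = 120.
Check: |xy| = 3 ≤ 3 and |y| = 1 ≥ 1. Reading y takes D from S2 back to S2, so every xyⁱz is accepted.

0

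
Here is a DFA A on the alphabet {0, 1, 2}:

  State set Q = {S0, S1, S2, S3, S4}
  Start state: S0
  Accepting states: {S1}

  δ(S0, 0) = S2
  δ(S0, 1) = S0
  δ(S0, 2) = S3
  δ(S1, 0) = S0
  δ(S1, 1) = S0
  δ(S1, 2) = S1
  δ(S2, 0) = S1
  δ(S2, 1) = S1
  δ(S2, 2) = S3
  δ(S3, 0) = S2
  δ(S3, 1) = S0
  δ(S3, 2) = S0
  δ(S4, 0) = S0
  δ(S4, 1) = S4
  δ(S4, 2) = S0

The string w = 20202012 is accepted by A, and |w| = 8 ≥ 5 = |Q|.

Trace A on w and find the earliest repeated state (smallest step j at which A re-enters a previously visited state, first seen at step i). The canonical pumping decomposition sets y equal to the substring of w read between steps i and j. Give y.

Run of A on w = 2 0 2 0 2 0 1 2:
  step 0: S0  (start)
  step 1: S3  (read 2: S0→S3)
  step 2: S2  (read 0: S3→S2)
  step 3: S3  (read 2: S2→S3)   ← first repeat (S3 seen earlier)
  step 4: S2  (read 0: S3→S2)
  step 5: S3  (read 2: S2→S3)
  step 6: S2  (read 0: S3→S2)
  step 7: S1  (read 1: S2→S1)
  step 8: S1  (read 2: S1→S1)

So i = 1, j = 3, giving x = w[0:1] = 2, y = w[1:3] = 02, z = w[3:8] = 02012.
Check: |xy| = 3 ≤ 5 and |y| = 2 ≥ 1. Reading y takes A from S3 back to S3, so every xyⁱz is accepted.

02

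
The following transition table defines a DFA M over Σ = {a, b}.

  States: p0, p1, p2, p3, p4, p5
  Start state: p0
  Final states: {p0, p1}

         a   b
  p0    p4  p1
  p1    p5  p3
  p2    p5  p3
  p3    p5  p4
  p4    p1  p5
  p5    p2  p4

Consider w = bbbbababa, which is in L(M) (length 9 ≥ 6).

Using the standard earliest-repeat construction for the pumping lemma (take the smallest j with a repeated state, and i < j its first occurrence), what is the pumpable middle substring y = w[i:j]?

State sequence: p0 -b-> p1 -b-> p3 -b-> p4 -b-> p5 -a-> p2 -b-> p3 -a-> p5 -b-> p4 -a-> p1
First repeat at step 6: p3 was already visited.

So i = 2, j = 6, giving x = w[0:2] = bb, y = w[2:6] = bbab, z = w[6:9] = aba.
Check: |xy| = 6 ≤ 6 and |y| = 4 ≥ 1. Reading y takes M from p3 back to p3, so every xyⁱz is accepted.
Since M has 6 states, any run of length ≥ 6 visits 6+1 states, so by pigeonhole some state repeats within the first 6 steps — that repeat gives the pumpable loop.

bbab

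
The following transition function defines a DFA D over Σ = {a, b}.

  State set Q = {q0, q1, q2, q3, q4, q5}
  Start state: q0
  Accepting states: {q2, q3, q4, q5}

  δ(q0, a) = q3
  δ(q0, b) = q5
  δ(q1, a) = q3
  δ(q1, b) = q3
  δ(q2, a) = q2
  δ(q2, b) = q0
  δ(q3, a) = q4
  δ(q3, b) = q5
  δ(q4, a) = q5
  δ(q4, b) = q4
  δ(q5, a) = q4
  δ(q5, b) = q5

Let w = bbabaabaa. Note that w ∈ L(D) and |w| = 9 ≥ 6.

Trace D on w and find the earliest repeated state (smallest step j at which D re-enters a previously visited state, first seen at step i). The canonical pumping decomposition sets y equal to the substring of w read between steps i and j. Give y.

State sequence: q0 -b-> q5 -b-> q5 -a-> q4 -b-> q4 -a-> q5 -a-> q4 -b-> q4 -a-> q5 -a-> q4
First repeat at step 2: q5 was already visited.

So i = 1, j = 2, giving x = w[0:1] = b, y = w[1:2] = b, z = w[2:9] = abaabaa.
Check: |xy| = 2 ≤ 6 and |y| = 1 ≥ 1. Reading y takes D from q5 back to q5, so every xyⁱz is accepted.
Pumping length from the standard proof: p = 6 (the number of states). The repeated state found above gives |xy| = j ≤ 6 and |y| = j − i ≥ 1.

b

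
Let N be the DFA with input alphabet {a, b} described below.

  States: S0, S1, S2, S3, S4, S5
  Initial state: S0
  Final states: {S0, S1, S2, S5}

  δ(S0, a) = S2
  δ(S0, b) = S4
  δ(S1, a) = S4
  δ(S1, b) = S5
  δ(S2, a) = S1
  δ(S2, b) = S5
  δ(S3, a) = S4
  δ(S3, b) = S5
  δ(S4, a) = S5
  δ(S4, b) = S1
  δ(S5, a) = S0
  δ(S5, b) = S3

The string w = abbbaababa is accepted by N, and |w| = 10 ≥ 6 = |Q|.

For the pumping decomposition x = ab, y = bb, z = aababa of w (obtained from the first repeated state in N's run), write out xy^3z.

abbbbbbbaababa

xy^3z = ab·bb·bb·bb·aababa = abbbbbbbaababa.
Reading y = bb takes N from S5 back to S5, so after x·y·y·y the machine is still in S5, and z then leads to the accepting state S5. Hence abbbbbbbaababa ∈ L(N).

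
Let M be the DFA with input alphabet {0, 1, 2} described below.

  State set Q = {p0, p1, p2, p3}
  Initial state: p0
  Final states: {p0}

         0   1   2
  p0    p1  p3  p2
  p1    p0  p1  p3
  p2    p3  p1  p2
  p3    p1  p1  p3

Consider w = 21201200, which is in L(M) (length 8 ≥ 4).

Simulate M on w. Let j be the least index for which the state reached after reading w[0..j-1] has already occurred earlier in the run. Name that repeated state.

p1

Run of M on w = 2 1 2 0 1 2 0 0:
  step 0: p0  (start)
  step 1: p2  (read 2: p0→p2)
  step 2: p1  (read 1: p2→p1)
  step 3: p3  (read 2: p1→p3)
  step 4: p1  (read 0: p3→p1)   ← first repeat (p1 seen earlier)
  step 5: p1  (read 1: p1→p1)
  step 6: p3  (read 2: p1→p3)
  step 7: p1  (read 0: p3→p1)
  step 8: p0  (read 0: p1→p0)

The earliest repeat is at step j = 4: M is in p1, which it already visited at step i = 2.
Pumping length from the standard proof: p = 4 (the number of states). The repeated state found above gives |xy| = j ≤ 4 and |y| = j − i ≥ 1.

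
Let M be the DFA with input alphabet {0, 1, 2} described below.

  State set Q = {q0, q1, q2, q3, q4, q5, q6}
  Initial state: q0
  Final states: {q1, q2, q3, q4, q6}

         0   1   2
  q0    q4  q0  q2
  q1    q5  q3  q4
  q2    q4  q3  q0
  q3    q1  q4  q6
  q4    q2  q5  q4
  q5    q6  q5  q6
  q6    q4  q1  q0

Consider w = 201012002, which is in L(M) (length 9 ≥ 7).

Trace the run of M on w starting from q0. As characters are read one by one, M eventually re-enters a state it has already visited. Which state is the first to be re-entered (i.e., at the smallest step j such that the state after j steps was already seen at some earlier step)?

Run of M on w = 2 0 1 0 1 2 0 0 2:
  step 0: q0  (start)
  step 1: q2  (read 2: q0→q2)
  step 2: q4  (read 0: q2→q4)
  step 3: q5  (read 1: q4→q5)
  step 4: q6  (read 0: q5→q6)
  step 5: q1  (read 1: q6→q1)
  step 6: q4  (read 2: q1→q4)   ← first repeat (q4 seen earlier)
  step 7: q2  (read 0: q4→q2)
  step 8: q4  (read 0: q2→q4)
  step 9: q4  (read 2: q4→q4)

The earliest repeat is at step j = 6: M is in q4, which it already visited at step i = 2.
Since M has 7 states, any run of length ≥ 7 visits 7+1 states, so by pigeonhole some state repeats within the first 7 steps — that repeat gives the pumpable loop.

q4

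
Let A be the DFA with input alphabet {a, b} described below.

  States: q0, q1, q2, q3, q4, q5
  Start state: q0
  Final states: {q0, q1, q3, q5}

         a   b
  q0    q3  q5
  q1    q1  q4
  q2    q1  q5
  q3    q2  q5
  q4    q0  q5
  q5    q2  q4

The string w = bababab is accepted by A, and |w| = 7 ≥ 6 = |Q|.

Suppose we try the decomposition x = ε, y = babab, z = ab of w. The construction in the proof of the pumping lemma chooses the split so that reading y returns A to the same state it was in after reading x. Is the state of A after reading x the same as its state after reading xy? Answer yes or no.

State sequence: q0 -b-> q5 -a-> q2 -b-> q5 -a-> q2 -b-> q5

After x (step 0): q0. After xy (step 5): q5.
They differ (q0 ≠ q5), so y is not a cycle from the state after x; this split is not the one the pumping-lemma construction produces, and pumping y need not keep the string in L(A).

no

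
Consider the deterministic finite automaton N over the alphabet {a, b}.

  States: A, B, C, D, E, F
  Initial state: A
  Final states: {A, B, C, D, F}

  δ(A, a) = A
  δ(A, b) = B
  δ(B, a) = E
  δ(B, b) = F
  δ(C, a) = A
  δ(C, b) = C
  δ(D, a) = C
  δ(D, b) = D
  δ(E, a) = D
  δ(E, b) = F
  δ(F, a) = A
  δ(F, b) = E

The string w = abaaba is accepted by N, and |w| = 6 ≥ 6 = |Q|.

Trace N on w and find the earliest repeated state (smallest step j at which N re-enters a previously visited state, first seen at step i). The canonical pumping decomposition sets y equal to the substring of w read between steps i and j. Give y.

State sequence: A -a-> A -b-> B -a-> E -a-> D -b-> D -a-> C
First repeat at step 1: A was already visited.

So i = 0, j = 1, giving x = w[0:0] = ε, y = w[0:1] = a, z = w[1:6] = baaba.
Check: |xy| = 1 ≤ 6 and |y| = 1 ≥ 1. Reading y takes N from A back to A, so every xyⁱz is accepted.
With |Q| = 6, pigeonhole forces a state repeat no later than step 6; the substring read between the first and second visits to that state can be pumped.

a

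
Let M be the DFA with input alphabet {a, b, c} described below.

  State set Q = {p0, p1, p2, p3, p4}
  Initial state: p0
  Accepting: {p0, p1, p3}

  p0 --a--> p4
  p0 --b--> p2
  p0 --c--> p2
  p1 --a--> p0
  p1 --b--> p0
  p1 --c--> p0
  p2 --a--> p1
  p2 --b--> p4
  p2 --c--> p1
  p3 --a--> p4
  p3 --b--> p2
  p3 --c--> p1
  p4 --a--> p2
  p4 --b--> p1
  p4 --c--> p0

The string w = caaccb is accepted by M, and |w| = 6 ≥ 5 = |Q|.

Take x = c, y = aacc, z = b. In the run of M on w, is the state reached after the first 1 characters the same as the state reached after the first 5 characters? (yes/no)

no

Run of M on the first 5 characters of w = c a a c c:
  step 0: p0  (start)
  step 1: p2  (read c: p0→p2)
  step 2: p1  (read a: p2→p1)
  step 3: p0  (read a: p1→p0)
  step 4: p2  (read c: p0→p2)
  step 5: p1  (read c: p2→p1)

After x (step 1): p2. After xy (step 5): p1.
They differ (p2 ≠ p1), so y is not a cycle from the state after x; this split is not the one the pumping-lemma construction produces, and pumping y need not keep the string in L(M).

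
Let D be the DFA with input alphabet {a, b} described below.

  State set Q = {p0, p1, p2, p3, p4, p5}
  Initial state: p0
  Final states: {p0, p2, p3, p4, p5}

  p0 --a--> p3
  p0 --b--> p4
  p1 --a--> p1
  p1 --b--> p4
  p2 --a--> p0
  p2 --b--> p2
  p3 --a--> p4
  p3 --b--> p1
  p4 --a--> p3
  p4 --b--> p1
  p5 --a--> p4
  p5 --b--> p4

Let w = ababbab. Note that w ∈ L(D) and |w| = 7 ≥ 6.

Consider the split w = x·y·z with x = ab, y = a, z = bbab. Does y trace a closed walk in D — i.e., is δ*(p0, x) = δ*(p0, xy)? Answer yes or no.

yes

State sequence: p0 -a-> p3 -b-> p1 -a-> p1

After x (step 2): p1. After xy (step 3): p1.
They match, so y = a drives D around a cycle from p1 back to itself; pumping y any number of times keeps D in p1 before reading z, and xyⁱz ∈ L(D) for every i ≥ 0.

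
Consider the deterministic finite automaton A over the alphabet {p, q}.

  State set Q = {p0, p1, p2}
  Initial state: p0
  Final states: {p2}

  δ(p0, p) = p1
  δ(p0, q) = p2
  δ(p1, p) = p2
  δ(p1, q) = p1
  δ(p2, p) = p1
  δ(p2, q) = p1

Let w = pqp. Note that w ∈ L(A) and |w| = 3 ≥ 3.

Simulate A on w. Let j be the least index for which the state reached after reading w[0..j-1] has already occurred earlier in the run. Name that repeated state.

p1

State sequence: p0 -p-> p1 -q-> p1 -p-> p2
First repeat at step 2: p1 was already visited.

The earliest repeat is at step j = 2: A is in p1, which it already visited at step i = 1.
With |Q| = 3, pigeonhole forces a state repeat no later than step 3; the substring read between the first and second visits to that state can be pumped.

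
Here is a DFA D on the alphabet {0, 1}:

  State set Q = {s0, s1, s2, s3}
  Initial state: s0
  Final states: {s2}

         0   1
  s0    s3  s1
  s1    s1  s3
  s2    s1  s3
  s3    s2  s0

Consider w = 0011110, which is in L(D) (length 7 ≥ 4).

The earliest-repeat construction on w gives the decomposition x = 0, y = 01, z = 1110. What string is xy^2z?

001011110

xy^2z = 0·01·01·1110 = 001011110.
Reading y = 01 takes D from s3 back to s3, so after x·y·y the machine is still in s3, and z then leads to the accepting state s2. Hence 001011110 ∈ L(D).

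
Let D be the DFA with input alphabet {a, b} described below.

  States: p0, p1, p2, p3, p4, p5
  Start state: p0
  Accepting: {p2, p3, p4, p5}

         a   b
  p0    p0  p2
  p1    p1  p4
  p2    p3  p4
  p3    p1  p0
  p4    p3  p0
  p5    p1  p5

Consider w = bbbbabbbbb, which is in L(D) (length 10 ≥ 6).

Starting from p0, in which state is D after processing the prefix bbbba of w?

p3

Run of D on the first 5 characters of w = b b b b a:
  step 0: p0  (start)
  step 1: p2  (read b: p0→p2)
  step 2: p4  (read b: p2→p4)
  step 3: p0  (read b: p4→p0)
  step 4: p2  (read b: p0→p2)
  step 5: p3  (read a: p2→p3)

After reading 5 characters, D is in state p3.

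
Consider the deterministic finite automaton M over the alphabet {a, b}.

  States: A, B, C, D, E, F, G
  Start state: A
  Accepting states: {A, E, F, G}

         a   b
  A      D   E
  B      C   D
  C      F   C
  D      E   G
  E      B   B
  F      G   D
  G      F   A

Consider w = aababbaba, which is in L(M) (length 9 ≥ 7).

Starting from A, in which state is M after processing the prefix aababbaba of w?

E

Run of M on the first 9 characters of w = a a b a b b a b a:
  step 0: A  (start)
  step 1: D  (read a: A→D)
  step 2: E  (read a: D→E)
  step 3: B  (read b: E→B)
  step 4: C  (read a: B→C)
  step 5: C  (read b: C→C)
  step 6: C  (read b: C→C)
  step 7: F  (read a: C→F)
  step 8: D  (read b: F→D)
  step 9: E  (read a: D→E)

After reading 9 characters, M is in state E.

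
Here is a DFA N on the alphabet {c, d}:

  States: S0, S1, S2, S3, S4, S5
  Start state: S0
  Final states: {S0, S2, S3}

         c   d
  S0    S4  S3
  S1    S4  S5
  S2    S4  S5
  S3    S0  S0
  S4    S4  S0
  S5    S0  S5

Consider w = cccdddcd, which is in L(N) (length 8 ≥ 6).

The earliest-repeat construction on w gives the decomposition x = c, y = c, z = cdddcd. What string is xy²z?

ccccdddcd

xy^2z = c·c·c·cdddcd = ccccdddcd.
Reading y = c takes N from S4 back to S4, so after x·y·y the machine is still in S4, and z then leads to the accepting state S0. Hence ccccdddcd ∈ L(N).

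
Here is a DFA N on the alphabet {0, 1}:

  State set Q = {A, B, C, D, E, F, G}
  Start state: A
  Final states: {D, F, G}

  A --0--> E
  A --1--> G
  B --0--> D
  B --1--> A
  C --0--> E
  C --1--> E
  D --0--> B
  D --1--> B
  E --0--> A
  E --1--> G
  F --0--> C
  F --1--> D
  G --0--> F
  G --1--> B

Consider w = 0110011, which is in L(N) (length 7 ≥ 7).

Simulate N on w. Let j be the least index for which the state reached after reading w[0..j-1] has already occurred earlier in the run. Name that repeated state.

B

Run of N on w = 0 1 1 0 0 1 1:
  step 0: A  (start)
  step 1: E  (read 0: A→E)
  step 2: G  (read 1: E→G)
  step 3: B  (read 1: G→B)
  step 4: D  (read 0: B→D)
  step 5: B  (read 0: D→B)   ← first repeat (B seen earlier)
  step 6: A  (read 1: B→A)
  step 7: G  (read 1: A→G)

The earliest repeat is at step j = 5: N is in B, which it already visited at step i = 3.
Since N has 7 states, any run of length ≥ 7 visits 7+1 states, so by pigeonhole some state repeats within the first 7 steps — that repeat gives the pumpable loop.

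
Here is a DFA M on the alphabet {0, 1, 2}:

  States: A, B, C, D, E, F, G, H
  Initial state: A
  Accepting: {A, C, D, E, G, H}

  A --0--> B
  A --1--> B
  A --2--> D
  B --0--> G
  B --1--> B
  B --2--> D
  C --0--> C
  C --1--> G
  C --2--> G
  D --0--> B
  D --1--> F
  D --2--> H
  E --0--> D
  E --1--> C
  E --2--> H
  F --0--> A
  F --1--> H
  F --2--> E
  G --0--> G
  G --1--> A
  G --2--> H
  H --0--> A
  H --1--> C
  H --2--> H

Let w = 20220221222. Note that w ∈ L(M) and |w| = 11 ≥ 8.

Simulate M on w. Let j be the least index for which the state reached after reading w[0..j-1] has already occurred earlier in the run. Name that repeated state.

D

State sequence: A -2-> D -0-> B -2-> D -2-> H -0-> A -2-> D -2-> H -1-> C -2-> G -2-> H -2-> H
First repeat at step 3: D was already visited.

The earliest repeat is at step j = 3: M is in D, which it already visited at step i = 1.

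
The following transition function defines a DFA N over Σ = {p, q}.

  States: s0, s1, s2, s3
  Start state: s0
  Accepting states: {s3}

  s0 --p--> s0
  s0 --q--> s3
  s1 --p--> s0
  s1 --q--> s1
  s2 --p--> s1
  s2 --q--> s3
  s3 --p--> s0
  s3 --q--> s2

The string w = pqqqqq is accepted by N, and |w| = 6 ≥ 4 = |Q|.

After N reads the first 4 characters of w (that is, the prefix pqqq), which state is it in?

s3

State sequence: s0 -p-> s0 -q-> s3 -q-> s2 -q-> s3

After reading 4 characters, N is in state s3.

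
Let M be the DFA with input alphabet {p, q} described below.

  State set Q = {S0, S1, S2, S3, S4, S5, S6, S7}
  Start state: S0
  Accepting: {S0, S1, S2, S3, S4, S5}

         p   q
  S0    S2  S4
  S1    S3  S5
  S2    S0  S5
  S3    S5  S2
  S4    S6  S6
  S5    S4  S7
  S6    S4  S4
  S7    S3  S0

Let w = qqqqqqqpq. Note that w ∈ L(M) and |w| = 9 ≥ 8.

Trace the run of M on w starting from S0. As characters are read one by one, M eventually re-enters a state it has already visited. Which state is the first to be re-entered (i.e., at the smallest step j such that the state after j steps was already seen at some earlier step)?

S4

State sequence: S0 -q-> S4 -q-> S6 -q-> S4 -q-> S6 -q-> S4 -q-> S6 -q-> S4 -p-> S6 -q-> S4
First repeat at step 3: S4 was already visited.

The earliest repeat is at step j = 3: M is in S4, which it already visited at step i = 1.
Since M has 8 states, any run of length ≥ 8 visits 8+1 states, so by pigeonhole some state repeats within the first 8 steps — that repeat gives the pumpable loop.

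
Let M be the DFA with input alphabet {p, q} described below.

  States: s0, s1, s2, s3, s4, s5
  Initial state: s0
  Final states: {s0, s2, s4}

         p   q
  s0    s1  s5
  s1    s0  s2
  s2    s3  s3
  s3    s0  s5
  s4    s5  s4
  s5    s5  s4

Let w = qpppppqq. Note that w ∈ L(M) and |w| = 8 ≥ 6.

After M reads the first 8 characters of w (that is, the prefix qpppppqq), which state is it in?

Run of M on the first 8 characters of w = q p p p p p q q:
  step 0: s0  (start)
  step 1: s5  (read q: s0→s5)
  step 2: s5  (read p: s5→s5)
  step 3: s5  (read p: s5→s5)
  step 4: s5  (read p: s5→s5)
  step 5: s5  (read p: s5→s5)
  step 6: s5  (read p: s5→s5)
  step 7: s4  (read q: s5→s4)
  step 8: s4  (read q: s4→s4)

After reading 8 characters, M is in state s4.

s4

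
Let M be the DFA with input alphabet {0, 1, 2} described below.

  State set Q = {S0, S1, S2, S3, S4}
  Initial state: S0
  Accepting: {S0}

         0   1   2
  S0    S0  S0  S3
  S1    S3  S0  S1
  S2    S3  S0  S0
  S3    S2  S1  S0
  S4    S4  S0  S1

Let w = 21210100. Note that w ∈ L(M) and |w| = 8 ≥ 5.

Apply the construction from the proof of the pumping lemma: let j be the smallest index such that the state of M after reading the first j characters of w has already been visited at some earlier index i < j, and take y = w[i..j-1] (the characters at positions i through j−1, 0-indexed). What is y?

State sequence: S0 -2-> S3 -1-> S1 -2-> S1 -1-> S0 -0-> S0 -1-> S0 -0-> S0 -0-> S0
First repeat at step 3: S1 was already visited.

So i = 2, j = 3, giving x = w[0:2] = 21, y = w[2:3] = 2, z = w[3:8] = 10100.
Check: |xy| = 3 ≤ 5 and |y| = 1 ≥ 1. Reading y takes M from S1 back to S1, so every xyⁱz is accepted.
With |Q| = 5, pigeonhole forces a state repeat no later than step 5; the substring read between the first and second visits to that state can be pumped.

2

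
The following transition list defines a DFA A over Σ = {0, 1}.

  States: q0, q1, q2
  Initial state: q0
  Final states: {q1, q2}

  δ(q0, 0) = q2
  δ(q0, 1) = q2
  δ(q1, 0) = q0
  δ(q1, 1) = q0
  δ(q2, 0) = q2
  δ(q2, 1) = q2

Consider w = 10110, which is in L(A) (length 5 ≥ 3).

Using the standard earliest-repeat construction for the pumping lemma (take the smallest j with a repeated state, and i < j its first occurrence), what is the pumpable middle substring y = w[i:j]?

0

State sequence: q0 -1-> q2 -0-> q2 -1-> q2 -1-> q2 -0-> q2
First repeat at step 2: q2 was already visited.

So i = 1, j = 2, giving x = w[0:1] = 1, y = w[1:2] = 0, z = w[2:5] = 110.
Check: |xy| = 2 ≤ 3 and |y| = 1 ≥ 1. Reading y takes A from q2 back to q2, so every xyⁱz is accepted.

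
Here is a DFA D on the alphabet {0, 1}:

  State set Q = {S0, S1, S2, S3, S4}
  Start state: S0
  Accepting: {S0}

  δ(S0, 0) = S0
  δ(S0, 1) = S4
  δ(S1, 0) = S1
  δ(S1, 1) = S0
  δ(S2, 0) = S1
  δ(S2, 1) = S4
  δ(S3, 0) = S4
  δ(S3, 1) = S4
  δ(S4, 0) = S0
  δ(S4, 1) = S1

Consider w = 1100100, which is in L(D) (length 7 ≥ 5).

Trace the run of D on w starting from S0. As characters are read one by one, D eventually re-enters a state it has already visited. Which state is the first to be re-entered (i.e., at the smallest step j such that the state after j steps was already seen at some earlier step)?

State sequence: S0 -1-> S4 -1-> S1 -0-> S1 -0-> S1 -1-> S0 -0-> S0 -0-> S0
First repeat at step 3: S1 was already visited.

The earliest repeat is at step j = 3: D is in S1, which it already visited at step i = 2.

S1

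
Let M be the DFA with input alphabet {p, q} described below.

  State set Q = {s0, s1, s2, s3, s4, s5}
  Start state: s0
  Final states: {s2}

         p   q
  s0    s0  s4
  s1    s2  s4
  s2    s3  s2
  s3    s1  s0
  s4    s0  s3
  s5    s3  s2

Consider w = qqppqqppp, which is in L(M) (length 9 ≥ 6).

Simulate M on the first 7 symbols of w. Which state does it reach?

s3

State sequence: s0 -q-> s4 -q-> s3 -p-> s1 -p-> s2 -q-> s2 -q-> s2 -p-> s3

After reading 7 characters, M is in state s3.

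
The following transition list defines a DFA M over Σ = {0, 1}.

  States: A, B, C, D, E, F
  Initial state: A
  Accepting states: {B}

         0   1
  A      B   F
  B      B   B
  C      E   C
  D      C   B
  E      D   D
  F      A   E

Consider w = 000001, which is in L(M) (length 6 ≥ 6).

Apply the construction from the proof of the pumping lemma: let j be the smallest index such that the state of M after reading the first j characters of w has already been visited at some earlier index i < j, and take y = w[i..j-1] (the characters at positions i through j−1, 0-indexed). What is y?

0

Run of M on w = 0 0 0 0 0 1:
  step 0: A  (start)
  step 1: B  (read 0: A→B)
  step 2: B  (read 0: B→B)   ← first repeat (B seen earlier)
  step 3: B  (read 0: B→B)
  step 4: B  (read 0: B→B)
  step 5: B  (read 0: B→B)
  step 6: B  (read 1: B→B)

So i = 1, j = 2, giving x = w[0:1] = 0, y = w[1:2] = 0, z = w[2:6] = 0001.
Check: |xy| = 2 ≤ 6 and |y| = 1 ≥ 1. Reading y takes M from B back to B, so every xyⁱz is accepted.
With |Q| = 6, pigeonhole forces a state repeat no later than step 6; the substring read between the first and second visits to that state can be pumped.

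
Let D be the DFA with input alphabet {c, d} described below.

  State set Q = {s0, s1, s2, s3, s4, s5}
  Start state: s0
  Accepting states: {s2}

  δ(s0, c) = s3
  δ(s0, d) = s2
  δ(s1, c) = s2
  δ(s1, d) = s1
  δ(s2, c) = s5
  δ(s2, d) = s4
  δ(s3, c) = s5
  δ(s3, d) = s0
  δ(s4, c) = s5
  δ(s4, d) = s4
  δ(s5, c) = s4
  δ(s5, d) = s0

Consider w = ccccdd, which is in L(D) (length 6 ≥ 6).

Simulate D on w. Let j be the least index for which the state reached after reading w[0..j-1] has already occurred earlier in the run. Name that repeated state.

Run of D on w = c c c c d d:
  step 0: s0  (start)
  step 1: s3  (read c: s0→s3)
  step 2: s5  (read c: s3→s5)
  step 3: s4  (read c: s5→s4)
  step 4: s5  (read c: s4→s5)   ← first repeat (s5 seen earlier)
  step 5: s0  (read d: s5→s0)
  step 6: s2  (read d: s0→s2)

The earliest repeat is at step j = 4: D is in s5, which it already visited at step i = 2.

s5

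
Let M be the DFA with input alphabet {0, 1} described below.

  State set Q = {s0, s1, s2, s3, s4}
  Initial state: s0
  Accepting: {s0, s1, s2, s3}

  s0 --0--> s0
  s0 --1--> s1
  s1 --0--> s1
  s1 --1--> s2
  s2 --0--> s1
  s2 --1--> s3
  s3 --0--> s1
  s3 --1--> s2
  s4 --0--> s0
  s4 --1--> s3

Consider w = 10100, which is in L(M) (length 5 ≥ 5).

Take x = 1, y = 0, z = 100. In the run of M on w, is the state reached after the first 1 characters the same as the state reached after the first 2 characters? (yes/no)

yes

State sequence: s0 -1-> s1 -0-> s1

After x (step 1): s1. After xy (step 2): s1.
They match, so y = 0 drives M around a cycle from s1 back to itself; pumping y any number of times keeps M in s1 before reading z, and xyⁱz ∈ L(M) for every i ≥ 0.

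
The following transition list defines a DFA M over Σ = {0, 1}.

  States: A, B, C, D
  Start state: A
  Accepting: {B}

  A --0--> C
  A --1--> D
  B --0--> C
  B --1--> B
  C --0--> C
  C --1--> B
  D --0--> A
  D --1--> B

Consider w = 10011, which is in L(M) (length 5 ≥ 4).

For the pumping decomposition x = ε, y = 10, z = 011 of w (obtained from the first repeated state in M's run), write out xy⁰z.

011

xy⁰z = xz = ε·011 = 011.
Reading y = 10 takes M from A back to A, so after x the machine is still in A, and z then leads to the accepting state B. Hence 011 ∈ L(M).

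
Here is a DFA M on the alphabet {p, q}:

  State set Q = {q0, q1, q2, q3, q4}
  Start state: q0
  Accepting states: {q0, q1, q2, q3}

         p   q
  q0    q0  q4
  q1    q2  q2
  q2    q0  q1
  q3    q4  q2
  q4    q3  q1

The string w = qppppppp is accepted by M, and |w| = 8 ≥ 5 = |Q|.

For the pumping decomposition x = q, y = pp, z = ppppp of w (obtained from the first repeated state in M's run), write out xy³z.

qppppppppppp

xy^3z = q·pp·pp·pp·ppppp = qppppppppppp.
Reading y = pp takes M from q4 back to q4, so after x·y·y·y the machine is still in q4, and z then leads to the accepting state q3. Hence qppppppppppp ∈ L(M).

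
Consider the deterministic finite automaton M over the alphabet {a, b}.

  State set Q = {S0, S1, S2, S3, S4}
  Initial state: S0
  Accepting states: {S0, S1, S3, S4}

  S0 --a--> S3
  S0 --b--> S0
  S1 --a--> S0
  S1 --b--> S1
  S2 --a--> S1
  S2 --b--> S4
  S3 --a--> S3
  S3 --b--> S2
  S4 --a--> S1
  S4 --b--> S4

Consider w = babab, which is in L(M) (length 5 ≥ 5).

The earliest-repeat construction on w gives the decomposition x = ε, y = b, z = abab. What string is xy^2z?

xy^2z = ε·b·b·abab = bbabab.
Reading y = b takes M from S0 back to S0, so after x·y·y the machine is still in S0, and z then leads to the accepting state S1. Hence bbabab ∈ L(M).

bbabab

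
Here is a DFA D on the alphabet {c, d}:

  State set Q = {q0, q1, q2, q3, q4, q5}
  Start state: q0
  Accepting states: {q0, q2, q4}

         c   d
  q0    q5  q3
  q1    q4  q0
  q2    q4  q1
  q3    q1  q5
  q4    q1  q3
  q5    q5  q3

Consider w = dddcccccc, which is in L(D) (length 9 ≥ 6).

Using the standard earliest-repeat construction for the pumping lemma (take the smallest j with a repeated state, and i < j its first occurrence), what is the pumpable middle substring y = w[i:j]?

dd

State sequence: q0 -d-> q3 -d-> q5 -d-> q3 -c-> q1 -c-> q4 -c-> q1 -c-> q4 -c-> q1 -c-> q4
First repeat at step 3: q3 was already visited.

So i = 1, j = 3, giving x = w[0:1] = d, y = w[1:3] = dd, z = w[3:9] = cccccc.
Check: |xy| = 3 ≤ 6 and |y| = 2 ≥ 1. Reading y takes D from q3 back to q3, so every xyⁱz is accepted.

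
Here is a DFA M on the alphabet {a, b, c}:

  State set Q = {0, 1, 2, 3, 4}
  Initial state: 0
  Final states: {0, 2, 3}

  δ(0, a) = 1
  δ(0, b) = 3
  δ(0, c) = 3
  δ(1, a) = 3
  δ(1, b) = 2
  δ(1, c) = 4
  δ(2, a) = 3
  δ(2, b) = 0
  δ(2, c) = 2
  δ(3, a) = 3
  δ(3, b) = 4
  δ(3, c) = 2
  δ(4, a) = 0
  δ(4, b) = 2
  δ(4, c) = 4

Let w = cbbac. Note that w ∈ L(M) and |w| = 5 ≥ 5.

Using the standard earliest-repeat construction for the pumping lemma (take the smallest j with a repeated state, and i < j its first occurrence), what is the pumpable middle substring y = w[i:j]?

bba

Run of M on w = c b b a c:
  step 0: 0  (start)
  step 1: 3  (read c: 0→3)
  step 2: 4  (read b: 3→4)
  step 3: 2  (read b: 4→2)
  step 4: 3  (read a: 2→3)   ← first repeat (3 seen earlier)
  step 5: 2  (read c: 3→2)

So i = 1, j = 4, giving x = w[0:1] = c, y = w[1:4] = bba, z = w[4:5] = c.
Check: |xy| = 4 ≤ 5 and |y| = 3 ≥ 1. Reading y takes M from 3 back to 3, so every xyⁱz is accepted.
The DFA has 5 states, so the proof of the pumping lemma guarantees a repeated state among the first 5+1 visited; the segment between the two visits is the pumpable y.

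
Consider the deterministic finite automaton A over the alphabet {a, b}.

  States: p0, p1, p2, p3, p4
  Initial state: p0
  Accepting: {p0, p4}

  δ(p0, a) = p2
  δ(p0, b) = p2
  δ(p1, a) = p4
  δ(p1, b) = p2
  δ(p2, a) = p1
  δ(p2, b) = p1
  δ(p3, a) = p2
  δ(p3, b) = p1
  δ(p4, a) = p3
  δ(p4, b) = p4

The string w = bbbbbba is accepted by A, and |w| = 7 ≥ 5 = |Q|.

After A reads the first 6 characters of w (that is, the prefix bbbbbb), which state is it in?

p1

Run of A on the first 6 characters of w = b b b b b b:
  step 0: p0  (start)
  step 1: p2  (read b: p0→p2)
  step 2: p1  (read b: p2→p1)
  step 3: p2  (read b: p1→p2)
  step 4: p1  (read b: p2→p1)
  step 5: p2  (read b: p1→p2)
  step 6: p1  (read b: p2→p1)

After reading 6 characters, A is in state p1.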